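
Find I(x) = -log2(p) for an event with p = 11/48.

Information content I(x) = -log₂(p(x))
I = -log₂(11/48) = -log₂(0.2292)
I = 2.1255 bits


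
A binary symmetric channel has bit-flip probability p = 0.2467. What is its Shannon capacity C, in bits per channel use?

For BSC with error probability p:
C = 1 - H(p) where H(p) is binary entropy
H(0.2467) = -0.2467 × log₂(0.2467) - 0.7533 × log₂(0.7533)
H(p) = 0.8060
C = 1 - 0.8060 = 0.1940 bits/use


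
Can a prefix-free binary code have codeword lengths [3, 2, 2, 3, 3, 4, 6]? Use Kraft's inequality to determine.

Kraft inequality: Σ 2^(-l_i) ≤ 1 for prefix-free code
Calculating: 2^(-3) + 2^(-2) + 2^(-2) + 2^(-3) + 2^(-3) + 2^(-4) + 2^(-6)
= 0.125 + 0.25 + 0.25 + 0.125 + 0.125 + 0.0625 + 0.015625
= 0.9531
Since 0.9531 ≤ 1, prefix-free code exists


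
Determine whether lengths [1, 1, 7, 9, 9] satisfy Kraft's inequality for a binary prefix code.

Kraft inequality: Σ 2^(-l_i) ≤ 1 for prefix-free code
Calculating: 2^(-1) + 2^(-1) + 2^(-7) + 2^(-9) + 2^(-9)
= 0.5 + 0.5 + 0.0078125 + 0.001953125 + 0.001953125
= 1.0117
Since 1.0117 > 1, prefix-free code does not exist


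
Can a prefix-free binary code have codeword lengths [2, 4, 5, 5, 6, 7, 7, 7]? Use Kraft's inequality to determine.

Kraft inequality: Σ 2^(-l_i) ≤ 1 for prefix-free code
Calculating: 2^(-2) + 2^(-4) + 2^(-5) + 2^(-5) + 2^(-6) + 2^(-7) + 2^(-7) + 2^(-7)
= 0.25 + 0.0625 + 0.03125 + 0.03125 + 0.015625 + 0.0078125 + 0.0078125 + 0.0078125
= 0.4141
Since 0.4141 ≤ 1, prefix-free code exists


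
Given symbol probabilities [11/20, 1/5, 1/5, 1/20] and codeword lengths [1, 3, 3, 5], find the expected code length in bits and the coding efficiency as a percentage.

Average length L = Σ p_i × l_i = 2.0000 bits
Entropy H = 1.6192 bits
Efficiency η = H/L × 100% = 80.96%


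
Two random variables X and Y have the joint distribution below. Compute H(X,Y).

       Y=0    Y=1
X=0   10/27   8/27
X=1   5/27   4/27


H(X,Y) = -Σ p(x,y) log₂ p(x,y)
  p(0,0)=10/27: -0.3704 × log₂(0.3704) = 0.5307
  p(0,1)=8/27: -0.2963 × log₂(0.2963) = 0.5200
  p(1,0)=5/27: -0.1852 × log₂(0.1852) = 0.4505
  p(1,1)=4/27: -0.1481 × log₂(0.1481) = 0.4081
H(X,Y) = 1.9094 bits


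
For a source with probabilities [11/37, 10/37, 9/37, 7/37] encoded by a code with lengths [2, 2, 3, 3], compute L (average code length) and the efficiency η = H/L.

Average length L = Σ p_i × l_i = 2.4324 bits
Entropy H = 1.9810 bits
Efficiency η = H/L × 100% = 81.44%


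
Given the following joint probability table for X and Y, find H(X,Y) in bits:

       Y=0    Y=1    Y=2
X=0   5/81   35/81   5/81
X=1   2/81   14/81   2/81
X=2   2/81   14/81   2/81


H(X,Y) = -Σ p(x,y) log₂ p(x,y)
  p(0,0)=5/81: -0.0617 × log₂(0.0617) = 0.2480
  p(0,1)=35/81: -0.4321 × log₂(0.4321) = 0.5231
  p(0,2)=5/81: -0.0617 × log₂(0.0617) = 0.2480
  p(1,0)=2/81: -0.0247 × log₂(0.0247) = 0.1318
  p(1,1)=14/81: -0.1728 × log₂(0.1728) = 0.4377
  p(1,2)=2/81: -0.0247 × log₂(0.0247) = 0.1318
  p(2,0)=2/81: -0.0247 × log₂(0.0247) = 0.1318
  p(2,1)=14/81: -0.1728 × log₂(0.1728) = 0.4377
  p(2,2)=2/81: -0.0247 × log₂(0.0247) = 0.1318
H(X,Y) = 2.4219 bits


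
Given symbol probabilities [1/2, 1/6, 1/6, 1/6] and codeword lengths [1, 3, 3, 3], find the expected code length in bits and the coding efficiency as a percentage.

Average length L = Σ p_i × l_i = 2.0000 bits
Entropy H = 1.7925 bits
Efficiency η = H/L × 100% = 89.62%


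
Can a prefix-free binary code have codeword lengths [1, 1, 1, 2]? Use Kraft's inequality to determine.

Kraft inequality: Σ 2^(-l_i) ≤ 1 for prefix-free code
Calculating: 2^(-1) + 2^(-1) + 2^(-1) + 2^(-2)
= 0.5 + 0.5 + 0.5 + 0.25
= 1.7500
Since 1.7500 > 1, prefix-free code does not exist


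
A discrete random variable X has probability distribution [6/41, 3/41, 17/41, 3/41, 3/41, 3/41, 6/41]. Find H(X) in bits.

H(X) = -Σ p(x) log₂ p(x)
  -6/41 × log₂(6/41) = 0.4057
  -3/41 × log₂(3/41) = 0.2760
  -17/41 × log₂(17/41) = 0.5266
  -3/41 × log₂(3/41) = 0.2760
  -3/41 × log₂(3/41) = 0.2760
  -3/41 × log₂(3/41) = 0.2760
  -6/41 × log₂(6/41) = 0.4057
H(X) = 2.4423 bits


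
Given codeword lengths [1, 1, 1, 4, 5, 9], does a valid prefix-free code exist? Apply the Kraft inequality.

Kraft inequality: Σ 2^(-l_i) ≤ 1 for prefix-free code
Calculating: 2^(-1) + 2^(-1) + 2^(-1) + 2^(-4) + 2^(-5) + 2^(-9)
= 0.5 + 0.5 + 0.5 + 0.0625 + 0.03125 + 0.001953125
= 1.5957
Since 1.5957 > 1, prefix-free code does not exist


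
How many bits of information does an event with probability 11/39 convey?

Information content I(x) = -log₂(p(x))
I = -log₂(11/39) = -log₂(0.2821)
I = 1.8260 bits


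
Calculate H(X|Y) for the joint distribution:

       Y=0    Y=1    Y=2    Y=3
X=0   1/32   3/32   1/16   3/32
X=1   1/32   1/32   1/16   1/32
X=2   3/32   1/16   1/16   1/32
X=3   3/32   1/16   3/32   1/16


H(X|Y) = Σ_y p(y) H(X|Y=y)
  p(Y=0) = 1/4, H(X|Y=0) = 1.8113
  p(Y=1) = 1/4, H(X|Y=1) = 1.9056
  p(Y=2) = 9/32, H(X|Y=2) = 1.9749
  p(Y=3) = 7/32, H(X|Y=3) = 1.8424
H(X|Y) = 0.2500×1.8113 + 0.2500×1.9056 + 0.2812×1.9749 + 0.2188×1.8424 = 1.8877 bits


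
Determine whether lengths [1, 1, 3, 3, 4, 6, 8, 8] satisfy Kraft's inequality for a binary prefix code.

Kraft inequality: Σ 2^(-l_i) ≤ 1 for prefix-free code
Calculating: 2^(-1) + 2^(-1) + 2^(-3) + 2^(-3) + 2^(-4) + 2^(-6) + 2^(-8) + 2^(-8)
= 0.5 + 0.5 + 0.125 + 0.125 + 0.0625 + 0.015625 + 0.00390625 + 0.00390625
= 1.3359
Since 1.3359 > 1, prefix-free code does not exist


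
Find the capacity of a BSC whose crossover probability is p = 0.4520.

For BSC with error probability p:
C = 1 - H(p) where H(p) is binary entropy
H(0.4520) = -0.4520 × log₂(0.4520) - 0.5480 × log₂(0.5480)
H(p) = 0.9933
C = 1 - 0.9933 = 0.0067 bits/use


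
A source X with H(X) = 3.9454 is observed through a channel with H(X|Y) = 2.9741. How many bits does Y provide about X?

I(X;Y) = H(X) - H(X|Y)
I(X;Y) = 3.9454 - 2.9741 = 0.9713 bits


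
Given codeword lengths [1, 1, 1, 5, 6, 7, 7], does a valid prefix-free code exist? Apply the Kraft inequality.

Kraft inequality: Σ 2^(-l_i) ≤ 1 for prefix-free code
Calculating: 2^(-1) + 2^(-1) + 2^(-1) + 2^(-5) + 2^(-6) + 2^(-7) + 2^(-7)
= 0.5 + 0.5 + 0.5 + 0.03125 + 0.015625 + 0.0078125 + 0.0078125
= 1.5625
Since 1.5625 > 1, prefix-free code does not exist


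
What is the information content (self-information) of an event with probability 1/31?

Information content I(x) = -log₂(p(x))
I = -log₂(1/31) = -log₂(0.0323)
I = 4.9542 bits


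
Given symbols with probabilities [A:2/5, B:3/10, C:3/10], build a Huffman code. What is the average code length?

Huffman tree construction:
Combine smallest probabilities repeatedly
Resulting codes:
  A: 0 (length 1)
  B: 10 (length 2)
  C: 11 (length 2)
Average length = Σ p(s) × length(s) = 1.6000 bits


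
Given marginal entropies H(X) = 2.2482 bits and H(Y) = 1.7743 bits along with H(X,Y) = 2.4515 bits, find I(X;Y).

I(X;Y) = H(X) + H(Y) - H(X,Y)
I(X;Y) = 2.2482 + 1.7743 - 2.4515 = 1.571 bits


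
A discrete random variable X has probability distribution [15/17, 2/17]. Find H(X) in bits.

H(X) = -Σ p(x) log₂ p(x)
  -15/17 × log₂(15/17) = 0.1593
  -2/17 × log₂(2/17) = 0.3632
H(X) = 0.5226 bits


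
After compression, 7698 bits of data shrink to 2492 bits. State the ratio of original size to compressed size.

Compression ratio = Original / Compressed
= 7698 / 2492 = 3.09:1


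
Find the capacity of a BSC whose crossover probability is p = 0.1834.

For BSC with error probability p:
C = 1 - H(p) where H(p) is binary entropy
H(0.1834) = -0.1834 × log₂(0.1834) - 0.8166 × log₂(0.8166)
H(p) = 0.6875
C = 1 - 0.6875 = 0.3125 bits/use


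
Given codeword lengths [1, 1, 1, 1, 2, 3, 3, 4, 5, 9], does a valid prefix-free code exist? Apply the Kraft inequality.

Kraft inequality: Σ 2^(-l_i) ≤ 1 for prefix-free code
Calculating: 2^(-1) + 2^(-1) + 2^(-1) + 2^(-1) + 2^(-2) + 2^(-3) + 2^(-3) + 2^(-4) + 2^(-5) + 2^(-9)
= 0.5 + 0.5 + 0.5 + 0.5 + 0.25 + 0.125 + 0.125 + 0.0625 + 0.03125 + 0.001953125
= 2.5957
Since 2.5957 > 1, prefix-free code does not exist


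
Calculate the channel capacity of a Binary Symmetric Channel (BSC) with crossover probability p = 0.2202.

For BSC with error probability p:
C = 1 - H(p) where H(p) is binary entropy
H(0.2202) = -0.2202 × log₂(0.2202) - 0.7798 × log₂(0.7798)
H(p) = 0.7605
C = 1 - 0.7605 = 0.2395 bits/use


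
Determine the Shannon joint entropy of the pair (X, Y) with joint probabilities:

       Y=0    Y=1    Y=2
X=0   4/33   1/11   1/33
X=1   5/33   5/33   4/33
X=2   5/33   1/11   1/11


H(X,Y) = -Σ p(x,y) log₂ p(x,y)
  p(0,0)=4/33: -0.1212 × log₂(0.1212) = 0.3690
  p(0,1)=1/11: -0.0909 × log₂(0.0909) = 0.3145
  p(0,2)=1/33: -0.0303 × log₂(0.0303) = 0.1529
  p(1,0)=5/33: -0.1515 × log₂(0.1515) = 0.4125
  p(1,1)=5/33: -0.1515 × log₂(0.1515) = 0.4125
  p(1,2)=4/33: -0.1212 × log₂(0.1212) = 0.3690
  p(2,0)=5/33: -0.1515 × log₂(0.1515) = 0.4125
  p(2,1)=1/11: -0.0909 × log₂(0.0909) = 0.3145
  p(2,2)=1/11: -0.0909 × log₂(0.0909) = 0.3145
H(X,Y) = 3.0719 bits


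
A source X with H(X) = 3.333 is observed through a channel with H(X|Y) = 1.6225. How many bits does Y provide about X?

I(X;Y) = H(X) - H(X|Y)
I(X;Y) = 3.333 - 1.6225 = 1.7105 bits


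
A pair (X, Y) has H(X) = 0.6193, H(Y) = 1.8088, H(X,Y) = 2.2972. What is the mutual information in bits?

I(X;Y) = H(X) + H(Y) - H(X,Y)
I(X;Y) = 0.6193 + 1.8088 - 2.2972 = 0.1309 bits


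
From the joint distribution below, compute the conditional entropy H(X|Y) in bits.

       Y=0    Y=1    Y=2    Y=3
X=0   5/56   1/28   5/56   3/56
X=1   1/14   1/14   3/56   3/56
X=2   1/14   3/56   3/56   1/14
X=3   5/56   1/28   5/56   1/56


H(X|Y) = Σ_y p(y) H(X|Y=y)
  p(Y=0) = 9/28, H(X|Y=0) = 1.9911
  p(Y=1) = 11/56, H(X|Y=1) = 1.9363
  p(Y=2) = 2/7, H(X|Y=2) = 1.9544
  p(Y=3) = 11/56, H(X|Y=3) = 1.8676
H(X|Y) = 0.3214×1.9911 + 0.1964×1.9363 + 0.2857×1.9544 + 0.1964×1.8676 = 1.9456 bits


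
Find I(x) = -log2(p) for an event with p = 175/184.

Information content I(x) = -log₂(p(x))
I = -log₂(175/184) = -log₂(0.9511)
I = 0.0724 bits


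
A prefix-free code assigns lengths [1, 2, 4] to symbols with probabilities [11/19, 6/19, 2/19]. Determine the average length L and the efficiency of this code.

Average length L = Σ p_i × l_i = 1.6316 bits
Entropy H = 1.3235 bits
Efficiency η = H/L × 100% = 81.12%


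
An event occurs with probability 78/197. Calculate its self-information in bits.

Information content I(x) = -log₂(p(x))
I = -log₂(78/197) = -log₂(0.3959)
I = 1.3366 bits


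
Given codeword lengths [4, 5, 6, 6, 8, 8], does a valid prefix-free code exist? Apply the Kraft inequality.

Kraft inequality: Σ 2^(-l_i) ≤ 1 for prefix-free code
Calculating: 2^(-4) + 2^(-5) + 2^(-6) + 2^(-6) + 2^(-8) + 2^(-8)
= 0.0625 + 0.03125 + 0.015625 + 0.015625 + 0.00390625 + 0.00390625
= 0.1328
Since 0.1328 ≤ 1, prefix-free code exists


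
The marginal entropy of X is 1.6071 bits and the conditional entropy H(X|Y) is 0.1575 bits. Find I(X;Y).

I(X;Y) = H(X) - H(X|Y)
I(X;Y) = 1.6071 - 0.1575 = 1.4496 bits


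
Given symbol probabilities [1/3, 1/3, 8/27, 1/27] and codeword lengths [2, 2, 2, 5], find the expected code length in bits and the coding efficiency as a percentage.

Average length L = Σ p_i × l_i = 2.1111 bits
Entropy H = 1.7527 bits
Efficiency η = H/L × 100% = 83.02%


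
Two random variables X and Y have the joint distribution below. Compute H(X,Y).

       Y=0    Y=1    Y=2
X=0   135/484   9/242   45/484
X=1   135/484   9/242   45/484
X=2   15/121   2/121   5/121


H(X,Y) = -Σ p(x,y) log₂ p(x,y)
  p(0,0)=135/484: -0.2789 × log₂(0.2789) = 0.5138
  p(0,1)=9/242: -0.0372 × log₂(0.0372) = 0.1766
  p(0,2)=45/484: -0.0930 × log₂(0.0930) = 0.3186
  p(1,0)=135/484: -0.2789 × log₂(0.2789) = 0.5138
  p(1,1)=9/242: -0.0372 × log₂(0.0372) = 0.1766
  p(1,2)=45/484: -0.0930 × log₂(0.0930) = 0.3186
  p(2,0)=15/121: -0.1240 × log₂(0.1240) = 0.3734
  p(2,1)=2/121: -0.0165 × log₂(0.0165) = 0.0978
  p(2,2)=5/121: -0.0413 × log₂(0.0413) = 0.1900
H(X,Y) = 2.6792 bits


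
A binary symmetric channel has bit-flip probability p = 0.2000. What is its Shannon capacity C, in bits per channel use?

For BSC with error probability p:
C = 1 - H(p) where H(p) is binary entropy
H(0.2000) = -0.2000 × log₂(0.2000) - 0.8000 × log₂(0.8000)
H(p) = 0.7219
C = 1 - 0.7219 = 0.2781 bits/use


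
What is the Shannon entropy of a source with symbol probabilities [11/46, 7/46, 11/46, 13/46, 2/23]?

H(X) = -Σ p(x) log₂ p(x)
  -11/46 × log₂(11/46) = 0.4936
  -7/46 × log₂(7/46) = 0.4133
  -11/46 × log₂(11/46) = 0.4936
  -13/46 × log₂(13/46) = 0.5152
  -2/23 × log₂(2/23) = 0.3064
H(X) = 2.2222 bits


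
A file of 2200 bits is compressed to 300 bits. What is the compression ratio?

Compression ratio = Original / Compressed
= 2200 / 300 = 7.33:1


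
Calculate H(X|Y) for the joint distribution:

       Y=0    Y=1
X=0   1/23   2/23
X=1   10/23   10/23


H(X|Y) = Σ_y p(y) H(X|Y=y)
  p(Y=0) = 11/23, H(X|Y=0) = 0.4395
  p(Y=1) = 12/23, H(X|Y=1) = 0.6500
H(X|Y) = 0.4783×0.4395 + 0.5217×0.6500 = 0.5493 bits


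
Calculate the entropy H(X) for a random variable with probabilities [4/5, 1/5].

H(X) = -Σ p(x) log₂ p(x)
  -4/5 × log₂(4/5) = 0.2575
  -1/5 × log₂(1/5) = 0.4644
H(X) = 0.7219 bits


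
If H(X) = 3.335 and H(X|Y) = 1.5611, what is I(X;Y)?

I(X;Y) = H(X) - H(X|Y)
I(X;Y) = 3.335 - 1.5611 = 1.7739 bits


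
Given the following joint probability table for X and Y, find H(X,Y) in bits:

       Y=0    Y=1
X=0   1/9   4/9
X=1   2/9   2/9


H(X,Y) = -Σ p(x,y) log₂ p(x,y)
  p(0,0)=1/9: -0.1111 × log₂(0.1111) = 0.3522
  p(0,1)=4/9: -0.4444 × log₂(0.4444) = 0.5200
  p(1,0)=2/9: -0.2222 × log₂(0.2222) = 0.4822
  p(1,1)=2/9: -0.2222 × log₂(0.2222) = 0.4822
H(X,Y) = 1.8366 bits


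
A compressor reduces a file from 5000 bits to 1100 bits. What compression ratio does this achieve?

Compression ratio = Original / Compressed
= 5000 / 1100 = 4.55:1


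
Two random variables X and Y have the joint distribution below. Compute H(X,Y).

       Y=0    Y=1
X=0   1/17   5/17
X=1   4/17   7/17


H(X,Y) = -Σ p(x,y) log₂ p(x,y)
  p(0,0)=1/17: -0.0588 × log₂(0.0588) = 0.2404
  p(0,1)=5/17: -0.2941 × log₂(0.2941) = 0.5193
  p(1,0)=4/17: -0.2353 × log₂(0.2353) = 0.4912
  p(1,1)=7/17: -0.4118 × log₂(0.4118) = 0.5271
H(X,Y) = 1.7780 bits


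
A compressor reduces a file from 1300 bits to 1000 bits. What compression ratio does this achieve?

Compression ratio = Original / Compressed
= 1300 / 1000 = 1.30:1


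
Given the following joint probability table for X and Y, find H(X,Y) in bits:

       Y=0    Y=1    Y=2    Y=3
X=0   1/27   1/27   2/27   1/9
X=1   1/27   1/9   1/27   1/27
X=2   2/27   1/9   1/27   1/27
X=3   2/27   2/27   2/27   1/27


H(X,Y) = -Σ p(x,y) log₂ p(x,y)
  p(0,0)=1/27: -0.0370 × log₂(0.0370) = 0.1761
  p(0,1)=1/27: -0.0370 × log₂(0.0370) = 0.1761
  p(0,2)=2/27: -0.0741 × log₂(0.0741) = 0.2781
  p(0,3)=1/9: -0.1111 × log₂(0.1111) = 0.3522
  p(1,0)=1/27: -0.0370 × log₂(0.0370) = 0.1761
  p(1,1)=1/9: -0.1111 × log₂(0.1111) = 0.3522
  p(1,2)=1/27: -0.0370 × log₂(0.0370) = 0.1761
  p(1,3)=1/27: -0.0370 × log₂(0.0370) = 0.1761
  p(2,0)=2/27: -0.0741 × log₂(0.0741) = 0.2781
  p(2,1)=1/9: -0.1111 × log₂(0.1111) = 0.3522
  p(2,2)=1/27: -0.0370 × log₂(0.0370) = 0.1761
  p(2,3)=1/27: -0.0370 × log₂(0.0370) = 0.1761
  p(3,0)=2/27: -0.0741 × log₂(0.0741) = 0.2781
  p(3,1)=2/27: -0.0741 × log₂(0.0741) = 0.2781
  p(3,2)=2/27: -0.0741 × log₂(0.0741) = 0.2781
  p(3,3)=1/27: -0.0370 × log₂(0.0370) = 0.1761
H(X,Y) = 3.8562 bits


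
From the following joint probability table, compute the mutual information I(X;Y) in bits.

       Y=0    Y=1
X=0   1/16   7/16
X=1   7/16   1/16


H(X) = 1.0000, H(Y) = 1.0000, H(X,Y) = 1.5436
I(X;Y) = H(X) + H(Y) - H(X,Y) = 0.4564 bits


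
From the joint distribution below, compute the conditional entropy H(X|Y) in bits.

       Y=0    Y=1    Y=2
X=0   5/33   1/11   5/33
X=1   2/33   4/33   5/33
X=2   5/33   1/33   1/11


H(X|Y) = Σ_y p(y) H(X|Y=y)
  p(Y=0) = 4/11, H(X|Y=0) = 1.4834
  p(Y=1) = 8/33, H(X|Y=1) = 1.4056
  p(Y=2) = 13/33, H(X|Y=2) = 1.5486
H(X|Y) = 0.3636×1.4834 + 0.2424×1.4056 + 0.3939×1.5486 = 1.4902 bits


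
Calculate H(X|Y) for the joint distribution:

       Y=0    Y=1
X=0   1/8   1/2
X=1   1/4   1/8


H(X|Y) = Σ_y p(y) H(X|Y=y)
  p(Y=0) = 3/8, H(X|Y=0) = 0.9183
  p(Y=1) = 5/8, H(X|Y=1) = 0.7219
H(X|Y) = 0.3750×0.9183 + 0.6250×0.7219 = 0.7956 bits


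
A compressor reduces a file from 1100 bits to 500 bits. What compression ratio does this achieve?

Compression ratio = Original / Compressed
= 1100 / 500 = 2.20:1


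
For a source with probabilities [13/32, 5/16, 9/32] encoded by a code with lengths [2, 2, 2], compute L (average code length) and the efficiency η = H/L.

Average length L = Σ p_i × l_i = 2.0000 bits
Entropy H = 1.5671 bits
Efficiency η = H/L × 100% = 78.35%


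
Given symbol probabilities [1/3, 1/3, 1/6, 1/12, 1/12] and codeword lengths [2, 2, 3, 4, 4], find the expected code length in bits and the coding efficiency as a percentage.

Average length L = Σ p_i × l_i = 2.5000 bits
Entropy H = 2.0850 bits
Efficiency η = H/L × 100% = 83.40%


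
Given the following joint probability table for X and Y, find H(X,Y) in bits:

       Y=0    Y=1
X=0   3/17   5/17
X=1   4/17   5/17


H(X,Y) = -Σ p(x,y) log₂ p(x,y)
  p(0,0)=3/17: -0.1765 × log₂(0.1765) = 0.4416
  p(0,1)=5/17: -0.2941 × log₂(0.2941) = 0.5193
  p(1,0)=4/17: -0.2353 × log₂(0.2353) = 0.4912
  p(1,1)=5/17: -0.2941 × log₂(0.2941) = 0.5193
H(X,Y) = 1.9713 bits


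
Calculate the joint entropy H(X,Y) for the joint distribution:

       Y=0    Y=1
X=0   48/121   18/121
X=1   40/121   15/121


H(X,Y) = -Σ p(x,y) log₂ p(x,y)
  p(0,0)=48/121: -0.3967 × log₂(0.3967) = 0.5292
  p(0,1)=18/121: -0.1488 × log₂(0.1488) = 0.4089
  p(1,0)=40/121: -0.3306 × log₂(0.3306) = 0.5279
  p(1,1)=15/121: -0.1240 × log₂(0.1240) = 0.3734
H(X,Y) = 1.8394 bits


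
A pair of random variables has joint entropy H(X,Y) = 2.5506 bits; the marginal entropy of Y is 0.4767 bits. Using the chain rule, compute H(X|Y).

Chain rule: H(X,Y) = H(X|Y) + H(Y)
H(X|Y) = H(X,Y) - H(Y) = 2.5506 - 0.4767 = 2.0739 bits


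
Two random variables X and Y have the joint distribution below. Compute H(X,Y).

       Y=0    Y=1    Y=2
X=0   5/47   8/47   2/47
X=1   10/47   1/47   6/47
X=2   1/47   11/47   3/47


H(X,Y) = -Σ p(x,y) log₂ p(x,y)
  p(0,0)=5/47: -0.1064 × log₂(0.1064) = 0.3439
  p(0,1)=8/47: -0.1702 × log₂(0.1702) = 0.4348
  p(0,2)=2/47: -0.0426 × log₂(0.0426) = 0.1938
  p(1,0)=10/47: -0.2128 × log₂(0.2128) = 0.4750
  p(1,1)=1/47: -0.0213 × log₂(0.0213) = 0.1182
  p(1,2)=6/47: -0.1277 × log₂(0.1277) = 0.3791
  p(2,0)=1/47: -0.0213 × log₂(0.0213) = 0.1182
  p(2,1)=11/47: -0.2340 × log₂(0.2340) = 0.4904
  p(2,2)=3/47: -0.0638 × log₂(0.0638) = 0.2534
H(X,Y) = 2.8068 bits


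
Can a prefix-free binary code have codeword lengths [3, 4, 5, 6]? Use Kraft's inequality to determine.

Kraft inequality: Σ 2^(-l_i) ≤ 1 for prefix-free code
Calculating: 2^(-3) + 2^(-4) + 2^(-5) + 2^(-6)
= 0.125 + 0.0625 + 0.03125 + 0.015625
= 0.2344
Since 0.2344 ≤ 1, prefix-free code exists


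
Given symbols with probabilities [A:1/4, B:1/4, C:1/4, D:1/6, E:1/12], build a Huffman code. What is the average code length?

Huffman tree construction:
Combine smallest probabilities repeatedly
Resulting codes:
  A: 00 (length 2)
  B: 01 (length 2)
  C: 10 (length 2)
  D: 111 (length 3)
  E: 110 (length 3)
Average length = Σ p(s) × length(s) = 2.2500 bits


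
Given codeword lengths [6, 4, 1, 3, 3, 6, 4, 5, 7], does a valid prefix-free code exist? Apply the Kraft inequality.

Kraft inequality: Σ 2^(-l_i) ≤ 1 for prefix-free code
Calculating: 2^(-6) + 2^(-4) + 2^(-1) + 2^(-3) + 2^(-3) + 2^(-6) + 2^(-4) + 2^(-5) + 2^(-7)
= 0.015625 + 0.0625 + 0.5 + 0.125 + 0.125 + 0.015625 + 0.0625 + 0.03125 + 0.0078125
= 0.9453
Since 0.9453 ≤ 1, prefix-free code exists


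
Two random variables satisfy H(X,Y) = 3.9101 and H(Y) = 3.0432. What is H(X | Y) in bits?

Chain rule: H(X,Y) = H(X|Y) + H(Y)
H(X|Y) = H(X,Y) - H(Y) = 3.9101 - 3.0432 = 0.8669 bits


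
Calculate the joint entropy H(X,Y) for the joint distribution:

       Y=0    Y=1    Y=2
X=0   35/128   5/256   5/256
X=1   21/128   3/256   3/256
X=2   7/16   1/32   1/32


H(X,Y) = -Σ p(x,y) log₂ p(x,y)
  p(0,0)=35/128: -0.2734 × log₂(0.2734) = 0.5115
  p(0,1)=5/256: -0.0195 × log₂(0.0195) = 0.1109
  p(0,2)=5/256: -0.0195 × log₂(0.0195) = 0.1109
  p(1,0)=21/128: -0.1641 × log₂(0.1641) = 0.4278
  p(1,1)=3/256: -0.0117 × log₂(0.0117) = 0.0752
  p(1,2)=3/256: -0.0117 × log₂(0.0117) = 0.0752
  p(2,0)=7/16: -0.4375 × log₂(0.4375) = 0.5218
  p(2,1)=1/32: -0.0312 × log₂(0.0312) = 0.1562
  p(2,2)=1/32: -0.0312 × log₂(0.0312) = 0.1562
H(X,Y) = 2.1458 bits


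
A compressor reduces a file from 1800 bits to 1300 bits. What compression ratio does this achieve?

Compression ratio = Original / Compressed
= 1800 / 1300 = 1.38:1


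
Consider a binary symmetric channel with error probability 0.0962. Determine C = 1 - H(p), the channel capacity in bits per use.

For BSC with error probability p:
C = 1 - H(p) where H(p) is binary entropy
H(0.0962) = -0.0962 × log₂(0.0962) - 0.9038 × log₂(0.9038)
H(p) = 0.4568
C = 1 - 0.4568 = 0.5432 bits/use


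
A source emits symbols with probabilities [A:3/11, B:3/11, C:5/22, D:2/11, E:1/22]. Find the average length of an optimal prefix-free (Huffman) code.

Huffman tree construction:
Combine smallest probabilities repeatedly
Resulting codes:
  A: 10 (length 2)
  B: 11 (length 2)
  C: 00 (length 2)
  D: 011 (length 3)
  E: 010 (length 3)
Average length = Σ p(s) × length(s) = 2.2273 bits


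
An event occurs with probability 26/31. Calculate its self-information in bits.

Information content I(x) = -log₂(p(x))
I = -log₂(26/31) = -log₂(0.8387)
I = 0.2538 bits


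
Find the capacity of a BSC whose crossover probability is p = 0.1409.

For BSC with error probability p:
C = 1 - H(p) where H(p) is binary entropy
H(0.1409) = -0.1409 × log₂(0.1409) - 0.8591 × log₂(0.8591)
H(p) = 0.5866
C = 1 - 0.5866 = 0.4134 bits/use


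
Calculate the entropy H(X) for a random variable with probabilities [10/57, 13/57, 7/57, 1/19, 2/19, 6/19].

H(X) = -Σ p(x) log₂ p(x)
  -10/57 × log₂(10/57) = 0.4405
  -13/57 × log₂(13/57) = 0.4863
  -7/57 × log₂(7/57) = 0.3716
  -1/19 × log₂(1/19) = 0.2236
  -2/19 × log₂(2/19) = 0.3419
  -6/19 × log₂(6/19) = 0.5251
H(X) = 2.3890 bits


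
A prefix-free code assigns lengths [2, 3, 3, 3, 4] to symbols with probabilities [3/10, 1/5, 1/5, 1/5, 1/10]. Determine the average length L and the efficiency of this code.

Average length L = Σ p_i × l_i = 2.8000 bits
Entropy H = 2.2464 bits
Efficiency η = H/L × 100% = 80.23%


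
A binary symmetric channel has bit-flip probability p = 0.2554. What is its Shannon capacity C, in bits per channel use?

For BSC with error probability p:
C = 1 - H(p) where H(p) is binary entropy
H(0.2554) = -0.2554 × log₂(0.2554) - 0.7446 × log₂(0.7446)
H(p) = 0.8197
C = 1 - 0.8197 = 0.1803 bits/use


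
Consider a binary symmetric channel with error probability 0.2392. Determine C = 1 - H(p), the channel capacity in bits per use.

For BSC with error probability p:
C = 1 - H(p) where H(p) is binary entropy
H(0.2392) = -0.2392 × log₂(0.2392) - 0.7608 × log₂(0.7608)
H(p) = 0.7937
C = 1 - 0.7937 = 0.2063 bits/use


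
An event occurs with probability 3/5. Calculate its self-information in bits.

Information content I(x) = -log₂(p(x))
I = -log₂(3/5) = -log₂(0.6000)
I = 0.7370 bits


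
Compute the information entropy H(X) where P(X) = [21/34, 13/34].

H(X) = -Σ p(x) log₂ p(x)
  -21/34 × log₂(21/34) = 0.4294
  -13/34 × log₂(13/34) = 0.5303
H(X) = 0.9597 bits


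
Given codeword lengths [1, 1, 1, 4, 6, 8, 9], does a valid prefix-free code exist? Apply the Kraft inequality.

Kraft inequality: Σ 2^(-l_i) ≤ 1 for prefix-free code
Calculating: 2^(-1) + 2^(-1) + 2^(-1) + 2^(-4) + 2^(-6) + 2^(-8) + 2^(-9)
= 0.5 + 0.5 + 0.5 + 0.0625 + 0.015625 + 0.00390625 + 0.001953125
= 1.5840
Since 1.5840 > 1, prefix-free code does not exist


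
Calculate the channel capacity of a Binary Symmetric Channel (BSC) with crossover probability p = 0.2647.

For BSC with error probability p:
C = 1 - H(p) where H(p) is binary entropy
H(0.2647) = -0.2647 × log₂(0.2647) - 0.7353 × log₂(0.7353)
H(p) = 0.8338
C = 1 - 0.8338 = 0.1662 bits/use


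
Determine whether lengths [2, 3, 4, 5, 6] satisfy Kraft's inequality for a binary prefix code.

Kraft inequality: Σ 2^(-l_i) ≤ 1 for prefix-free code
Calculating: 2^(-2) + 2^(-3) + 2^(-4) + 2^(-5) + 2^(-6)
= 0.25 + 0.125 + 0.0625 + 0.03125 + 0.015625
= 0.4844
Since 0.4844 ≤ 1, prefix-free code exists


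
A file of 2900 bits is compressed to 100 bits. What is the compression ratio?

Compression ratio = Original / Compressed
= 2900 / 100 = 29.00:1


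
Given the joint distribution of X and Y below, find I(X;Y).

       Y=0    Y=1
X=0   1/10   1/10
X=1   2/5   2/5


H(X) = 0.7219, H(Y) = 1.0000, H(X,Y) = 1.7219
I(X;Y) = H(X) + H(Y) - H(X,Y) = 0.0000 bits


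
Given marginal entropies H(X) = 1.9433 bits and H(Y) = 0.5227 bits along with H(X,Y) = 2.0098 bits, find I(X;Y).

I(X;Y) = H(X) + H(Y) - H(X,Y)
I(X;Y) = 1.9433 + 0.5227 - 2.0098 = 0.4562 bits


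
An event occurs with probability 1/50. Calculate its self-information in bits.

Information content I(x) = -log₂(p(x))
I = -log₂(1/50) = -log₂(0.0200)
I = 5.6439 bits


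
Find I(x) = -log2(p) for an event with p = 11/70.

Information content I(x) = -log₂(p(x))
I = -log₂(11/70) = -log₂(0.1571)
I = 2.6699 bits


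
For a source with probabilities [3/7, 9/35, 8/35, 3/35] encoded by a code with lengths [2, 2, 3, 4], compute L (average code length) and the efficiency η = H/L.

Average length L = Σ p_i × l_i = 2.4000 bits
Entropy H = 1.8182 bits
Efficiency η = H/L × 100% = 75.76%


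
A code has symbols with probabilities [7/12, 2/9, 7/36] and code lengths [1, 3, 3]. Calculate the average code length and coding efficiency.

Average length L = Σ p_i × l_i = 1.8333 bits
Entropy H = 1.3952 bits
Efficiency η = H/L × 100% = 76.10%


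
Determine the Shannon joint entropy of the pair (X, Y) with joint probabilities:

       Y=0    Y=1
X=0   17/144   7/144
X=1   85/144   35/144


H(X,Y) = -Σ p(x,y) log₂ p(x,y)
  p(0,0)=17/144: -0.1181 × log₂(0.1181) = 0.3639
  p(0,1)=7/144: -0.0486 × log₂(0.0486) = 0.2121
  p(1,0)=85/144: -0.5903 × log₂(0.5903) = 0.4489
  p(1,1)=35/144: -0.2431 × log₂(0.2431) = 0.4960
H(X,Y) = 1.5209 bits


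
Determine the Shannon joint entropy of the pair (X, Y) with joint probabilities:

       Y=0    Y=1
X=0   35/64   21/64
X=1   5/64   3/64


H(X,Y) = -Σ p(x,y) log₂ p(x,y)
  p(0,0)=35/64: -0.5469 × log₂(0.5469) = 0.4762
  p(0,1)=21/64: -0.3281 × log₂(0.3281) = 0.5275
  p(1,0)=5/64: -0.0781 × log₂(0.0781) = 0.2873
  p(1,1)=3/64: -0.0469 × log₂(0.0469) = 0.2070
H(X,Y) = 1.4980 bits


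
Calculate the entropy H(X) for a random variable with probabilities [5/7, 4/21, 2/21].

H(X) = -Σ p(x) log₂ p(x)
  -5/7 × log₂(5/7) = 0.3467
  -4/21 × log₂(4/21) = 0.4557
  -2/21 × log₂(2/21) = 0.3231
H(X) = 1.1255 bits


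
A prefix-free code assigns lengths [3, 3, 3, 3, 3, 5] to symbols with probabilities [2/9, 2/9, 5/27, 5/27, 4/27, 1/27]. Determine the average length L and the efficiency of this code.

Average length L = Σ p_i × l_i = 3.0741 bits
Entropy H = 2.4497 bits
Efficiency η = H/L × 100% = 79.69%


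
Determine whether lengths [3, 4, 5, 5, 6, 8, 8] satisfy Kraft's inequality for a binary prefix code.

Kraft inequality: Σ 2^(-l_i) ≤ 1 for prefix-free code
Calculating: 2^(-3) + 2^(-4) + 2^(-5) + 2^(-5) + 2^(-6) + 2^(-8) + 2^(-8)
= 0.125 + 0.0625 + 0.03125 + 0.03125 + 0.015625 + 0.00390625 + 0.00390625
= 0.2734
Since 0.2734 ≤ 1, prefix-free code exists


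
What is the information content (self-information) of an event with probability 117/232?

Information content I(x) = -log₂(p(x))
I = -log₂(117/232) = -log₂(0.5043)
I = 0.9876 bits


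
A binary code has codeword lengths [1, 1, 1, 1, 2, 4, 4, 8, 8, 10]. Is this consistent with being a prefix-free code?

Kraft inequality: Σ 2^(-l_i) ≤ 1 for prefix-free code
Calculating: 2^(-1) + 2^(-1) + 2^(-1) + 2^(-1) + 2^(-2) + 2^(-4) + 2^(-4) + 2^(-8) + 2^(-8) + 2^(-10)
= 0.5 + 0.5 + 0.5 + 0.5 + 0.25 + 0.0625 + 0.0625 + 0.00390625 + 0.00390625 + 0.0009765625
= 2.3838
Since 2.3838 > 1, prefix-free code does not exist


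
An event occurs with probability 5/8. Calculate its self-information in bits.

Information content I(x) = -log₂(p(x))
I = -log₂(5/8) = -log₂(0.6250)
I = 0.6781 bits


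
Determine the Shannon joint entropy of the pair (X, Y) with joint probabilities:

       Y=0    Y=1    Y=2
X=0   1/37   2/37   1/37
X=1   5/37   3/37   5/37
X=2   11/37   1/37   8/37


H(X,Y) = -Σ p(x,y) log₂ p(x,y)
  p(0,0)=1/37: -0.0270 × log₂(0.0270) = 0.1408
  p(0,1)=2/37: -0.0541 × log₂(0.0541) = 0.2275
  p(0,2)=1/37: -0.0270 × log₂(0.0270) = 0.1408
  p(1,0)=5/37: -0.1351 × log₂(0.1351) = 0.3902
  p(1,1)=3/37: -0.0811 × log₂(0.0811) = 0.2939
  p(1,2)=5/37: -0.1351 × log₂(0.1351) = 0.3902
  p(2,0)=11/37: -0.2973 × log₂(0.2973) = 0.5203
  p(2,1)=1/37: -0.0270 × log₂(0.0270) = 0.1408
  p(2,2)=8/37: -0.2162 × log₂(0.2162) = 0.4777
H(X,Y) = 2.7222 bits


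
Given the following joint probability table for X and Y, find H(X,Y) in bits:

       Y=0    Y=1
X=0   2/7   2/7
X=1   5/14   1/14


H(X,Y) = -Σ p(x,y) log₂ p(x,y)
  p(0,0)=2/7: -0.2857 × log₂(0.2857) = 0.5164
  p(0,1)=2/7: -0.2857 × log₂(0.2857) = 0.5164
  p(1,0)=5/14: -0.3571 × log₂(0.3571) = 0.5305
  p(1,1)=1/14: -0.0714 × log₂(0.0714) = 0.2720
H(X,Y) = 1.8352 bits


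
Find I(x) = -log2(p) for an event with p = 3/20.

Information content I(x) = -log₂(p(x))
I = -log₂(3/20) = -log₂(0.1500)
I = 2.7370 bits


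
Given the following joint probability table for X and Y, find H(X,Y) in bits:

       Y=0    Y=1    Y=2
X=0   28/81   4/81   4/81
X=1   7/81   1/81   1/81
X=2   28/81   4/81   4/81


H(X,Y) = -Σ p(x,y) log₂ p(x,y)
  p(0,0)=28/81: -0.3457 × log₂(0.3457) = 0.5298
  p(0,1)=4/81: -0.0494 × log₂(0.0494) = 0.2143
  p(0,2)=4/81: -0.0494 × log₂(0.0494) = 0.2143
  p(1,0)=7/81: -0.0864 × log₂(0.0864) = 0.3053
  p(1,1)=1/81: -0.0123 × log₂(0.0123) = 0.0783
  p(1,2)=1/81: -0.0123 × log₂(0.0123) = 0.0783
  p(2,0)=28/81: -0.3457 × log₂(0.3457) = 0.5298
  p(2,1)=4/81: -0.0494 × log₂(0.0494) = 0.2143
  p(2,2)=4/81: -0.0494 × log₂(0.0494) = 0.2143
H(X,Y) = 2.3786 bits


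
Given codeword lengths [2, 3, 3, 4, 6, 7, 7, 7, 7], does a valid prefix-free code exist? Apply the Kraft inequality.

Kraft inequality: Σ 2^(-l_i) ≤ 1 for prefix-free code
Calculating: 2^(-2) + 2^(-3) + 2^(-3) + 2^(-4) + 2^(-6) + 2^(-7) + 2^(-7) + 2^(-7) + 2^(-7)
= 0.25 + 0.125 + 0.125 + 0.0625 + 0.015625 + 0.0078125 + 0.0078125 + 0.0078125 + 0.0078125
= 0.6094
Since 0.6094 ≤ 1, prefix-free code exists


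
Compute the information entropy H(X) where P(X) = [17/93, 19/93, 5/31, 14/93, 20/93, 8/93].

H(X) = -Σ p(x) log₂ p(x)
  -17/93 × log₂(17/93) = 0.4482
  -19/93 × log₂(19/93) = 0.4681
  -5/31 × log₂(5/31) = 0.4246
  -14/93 × log₂(14/93) = 0.4112
  -20/93 × log₂(20/93) = 0.4768
  -8/93 × log₂(8/93) = 0.3044
H(X) = 2.5333 bits


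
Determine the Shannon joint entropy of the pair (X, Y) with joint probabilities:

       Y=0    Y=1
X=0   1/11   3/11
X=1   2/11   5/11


H(X,Y) = -Σ p(x,y) log₂ p(x,y)
  p(0,0)=1/11: -0.0909 × log₂(0.0909) = 0.3145
  p(0,1)=3/11: -0.2727 × log₂(0.2727) = 0.5112
  p(1,0)=2/11: -0.1818 × log₂(0.1818) = 0.4472
  p(1,1)=5/11: -0.4545 × log₂(0.4545) = 0.5170
H(X,Y) = 1.7899 bits


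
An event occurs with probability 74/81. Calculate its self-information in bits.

Information content I(x) = -log₂(p(x))
I = -log₂(74/81) = -log₂(0.9136)
I = 0.1304 bits


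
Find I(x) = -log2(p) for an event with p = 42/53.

Information content I(x) = -log₂(p(x))
I = -log₂(42/53) = -log₂(0.7925)
I = 0.3356 bits


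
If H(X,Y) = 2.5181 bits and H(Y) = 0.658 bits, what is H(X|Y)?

Chain rule: H(X,Y) = H(X|Y) + H(Y)
H(X|Y) = H(X,Y) - H(Y) = 2.5181 - 0.658 = 1.8601 bits


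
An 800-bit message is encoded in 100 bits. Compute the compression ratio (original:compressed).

Compression ratio = Original / Compressed
= 800 / 100 = 8.00:1


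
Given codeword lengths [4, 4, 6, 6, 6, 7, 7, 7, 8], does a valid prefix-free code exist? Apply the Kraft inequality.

Kraft inequality: Σ 2^(-l_i) ≤ 1 for prefix-free code
Calculating: 2^(-4) + 2^(-4) + 2^(-6) + 2^(-6) + 2^(-6) + 2^(-7) + 2^(-7) + 2^(-7) + 2^(-8)
= 0.0625 + 0.0625 + 0.015625 + 0.015625 + 0.015625 + 0.0078125 + 0.0078125 + 0.0078125 + 0.00390625
= 0.1992
Since 0.1992 ≤ 1, prefix-free code exists


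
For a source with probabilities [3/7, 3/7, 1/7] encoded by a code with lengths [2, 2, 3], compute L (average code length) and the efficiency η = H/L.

Average length L = Σ p_i × l_i = 2.1429 bits
Entropy H = 1.4488 bits
Efficiency η = H/L × 100% = 67.61%


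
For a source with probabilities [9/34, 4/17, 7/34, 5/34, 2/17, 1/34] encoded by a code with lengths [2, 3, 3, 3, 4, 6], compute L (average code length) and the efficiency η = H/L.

Average length L = Σ p_i × l_i = 2.9412 bits
Entropy H = 2.3877 bits
Efficiency η = H/L × 100% = 81.18%


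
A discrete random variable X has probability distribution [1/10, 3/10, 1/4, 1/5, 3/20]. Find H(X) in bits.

H(X) = -Σ p(x) log₂ p(x)
  -1/10 × log₂(1/10) = 0.3322
  -3/10 × log₂(3/10) = 0.5211
  -1/4 × log₂(1/4) = 0.5000
  -1/5 × log₂(1/5) = 0.4644
  -3/20 × log₂(3/20) = 0.4105
H(X) = 2.2282 bits


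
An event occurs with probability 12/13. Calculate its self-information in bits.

Information content I(x) = -log₂(p(x))
I = -log₂(12/13) = -log₂(0.9231)
I = 0.1155 bits


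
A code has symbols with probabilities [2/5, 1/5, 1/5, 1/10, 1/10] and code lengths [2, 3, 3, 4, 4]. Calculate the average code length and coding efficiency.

Average length L = Σ p_i × l_i = 2.8000 bits
Entropy H = 2.1219 bits
Efficiency η = H/L × 100% = 75.78%


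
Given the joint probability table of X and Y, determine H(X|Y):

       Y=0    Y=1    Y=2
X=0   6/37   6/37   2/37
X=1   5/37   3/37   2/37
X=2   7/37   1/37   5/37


H(X|Y) = Σ_y p(y) H(X|Y=y)
  p(Y=0) = 18/37, H(X|Y=0) = 1.5715
  p(Y=1) = 10/37, H(X|Y=1) = 1.2955
  p(Y=2) = 9/37, H(X|Y=2) = 1.4355
H(X|Y) = 0.4865×1.5715 + 0.2703×1.2955 + 0.2432×1.4355 = 1.4638 bits


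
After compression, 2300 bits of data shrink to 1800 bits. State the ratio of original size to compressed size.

Compression ratio = Original / Compressed
= 2300 / 1800 = 1.28:1


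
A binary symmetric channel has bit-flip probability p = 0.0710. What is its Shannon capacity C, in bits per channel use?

For BSC with error probability p:
C = 1 - H(p) where H(p) is binary entropy
H(0.0710) = -0.0710 × log₂(0.0710) - 0.9290 × log₂(0.9290)
H(p) = 0.3696
C = 1 - 0.3696 = 0.6304 bits/use


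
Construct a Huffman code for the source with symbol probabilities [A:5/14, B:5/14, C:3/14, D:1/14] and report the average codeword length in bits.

Huffman tree construction:
Combine smallest probabilities repeatedly
Resulting codes:
  A: 11 (length 2)
  B: 0 (length 1)
  C: 101 (length 3)
  D: 100 (length 3)
Average length = Σ p(s) × length(s) = 1.9286 bits


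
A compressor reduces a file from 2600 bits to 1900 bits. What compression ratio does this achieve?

Compression ratio = Original / Compressed
= 2600 / 1900 = 1.37:1


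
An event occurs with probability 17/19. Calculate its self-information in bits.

Information content I(x) = -log₂(p(x))
I = -log₂(17/19) = -log₂(0.8947)
I = 0.1605 bits


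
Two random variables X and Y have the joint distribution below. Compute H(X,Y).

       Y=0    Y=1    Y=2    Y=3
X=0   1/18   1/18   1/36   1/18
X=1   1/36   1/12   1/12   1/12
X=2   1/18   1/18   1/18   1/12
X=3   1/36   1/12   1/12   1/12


H(X,Y) = -Σ p(x,y) log₂ p(x,y)
  p(0,0)=1/18: -0.0556 × log₂(0.0556) = 0.2317
  p(0,1)=1/18: -0.0556 × log₂(0.0556) = 0.2317
  p(0,2)=1/36: -0.0278 × log₂(0.0278) = 0.1436
  p(0,3)=1/18: -0.0556 × log₂(0.0556) = 0.2317
  p(1,0)=1/36: -0.0278 × log₂(0.0278) = 0.1436
  p(1,1)=1/12: -0.0833 × log₂(0.0833) = 0.2987
  p(1,2)=1/12: -0.0833 × log₂(0.0833) = 0.2987
  p(1,3)=1/12: -0.0833 × log₂(0.0833) = 0.2987
  p(2,0)=1/18: -0.0556 × log₂(0.0556) = 0.2317
  p(2,1)=1/18: -0.0556 × log₂(0.0556) = 0.2317
  p(2,2)=1/18: -0.0556 × log₂(0.0556) = 0.2317
  p(2,3)=1/12: -0.0833 × log₂(0.0833) = 0.2987
  p(3,0)=1/36: -0.0278 × log₂(0.0278) = 0.1436
  p(3,1)=1/12: -0.0833 × log₂(0.0833) = 0.2987
  p(3,2)=1/12: -0.0833 × log₂(0.0833) = 0.2987
  p(3,3)=1/12: -0.0833 × log₂(0.0833) = 0.2987
H(X,Y) = 3.9120 bits


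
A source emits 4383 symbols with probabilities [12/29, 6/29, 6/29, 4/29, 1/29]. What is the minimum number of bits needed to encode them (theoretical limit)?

Entropy H = 2.0290 bits/symbol
Minimum bits = H × n = 2.0290 × 4383
= 8893.31 bits


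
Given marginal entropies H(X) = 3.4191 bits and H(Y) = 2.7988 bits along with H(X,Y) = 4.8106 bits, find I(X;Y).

I(X;Y) = H(X) + H(Y) - H(X,Y)
I(X;Y) = 3.4191 + 2.7988 - 4.8106 = 1.4073 bits


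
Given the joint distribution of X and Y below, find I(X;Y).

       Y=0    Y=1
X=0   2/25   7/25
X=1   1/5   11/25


H(X) = 0.9427, H(Y) = 0.8555, H(X,Y) = 1.7913
I(X;Y) = H(X) + H(Y) - H(X,Y) = 0.0069 bits


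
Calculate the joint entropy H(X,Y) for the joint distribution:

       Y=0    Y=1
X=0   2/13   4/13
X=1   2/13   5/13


H(X,Y) = -Σ p(x,y) log₂ p(x,y)
  p(0,0)=2/13: -0.1538 × log₂(0.1538) = 0.4155
  p(0,1)=4/13: -0.3077 × log₂(0.3077) = 0.5232
  p(1,0)=2/13: -0.1538 × log₂(0.1538) = 0.4155
  p(1,1)=5/13: -0.3846 × log₂(0.3846) = 0.5302
H(X,Y) = 1.8843 bits


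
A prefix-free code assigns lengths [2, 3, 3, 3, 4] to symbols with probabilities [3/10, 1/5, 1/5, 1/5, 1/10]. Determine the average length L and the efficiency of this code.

Average length L = Σ p_i × l_i = 2.8000 bits
Entropy H = 2.2464 bits
Efficiency η = H/L × 100% = 80.23%


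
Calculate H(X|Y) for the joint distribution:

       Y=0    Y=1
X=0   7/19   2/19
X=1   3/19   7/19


H(X|Y) = Σ_y p(y) H(X|Y=y)
  p(Y=0) = 10/19, H(X|Y=0) = 0.8813
  p(Y=1) = 9/19, H(X|Y=1) = 0.7642
H(X|Y) = 0.5263×0.8813 + 0.4737×0.7642 = 0.8258 bits


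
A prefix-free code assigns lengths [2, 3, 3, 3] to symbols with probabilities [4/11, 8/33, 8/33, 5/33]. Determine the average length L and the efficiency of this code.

Average length L = Σ p_i × l_i = 2.6364 bits
Entropy H = 1.9344 bits
Efficiency η = H/L × 100% = 73.37%


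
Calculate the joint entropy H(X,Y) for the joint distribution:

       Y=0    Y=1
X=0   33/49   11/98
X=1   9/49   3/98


H(X,Y) = -Σ p(x,y) log₂ p(x,y)
  p(0,0)=33/49: -0.6735 × log₂(0.6735) = 0.3841
  p(0,1)=11/98: -0.1122 × log₂(0.1122) = 0.3542
  p(1,0)=9/49: -0.1837 × log₂(0.1837) = 0.4490
  p(1,1)=3/98: -0.0306 × log₂(0.0306) = 0.1540
H(X,Y) = 1.3413 bits
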